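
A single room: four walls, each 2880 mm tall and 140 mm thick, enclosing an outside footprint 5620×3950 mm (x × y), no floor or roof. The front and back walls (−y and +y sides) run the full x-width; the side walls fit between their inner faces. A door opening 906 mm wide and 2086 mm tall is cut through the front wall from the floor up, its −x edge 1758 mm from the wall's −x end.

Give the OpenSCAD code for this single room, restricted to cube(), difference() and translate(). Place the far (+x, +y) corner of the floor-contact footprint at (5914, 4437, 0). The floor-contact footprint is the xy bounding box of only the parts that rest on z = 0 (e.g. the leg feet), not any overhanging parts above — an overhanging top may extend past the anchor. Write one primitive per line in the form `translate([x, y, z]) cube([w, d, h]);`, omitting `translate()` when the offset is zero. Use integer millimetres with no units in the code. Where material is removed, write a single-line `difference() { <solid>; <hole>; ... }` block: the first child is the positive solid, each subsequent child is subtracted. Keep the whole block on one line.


difference() { translate([294, 487, 0]) cube([5620, 140, 2880]); translate([2052, 487, 0]) cube([906, 140, 2086]); }
translate([294, 4297, 0]) cube([5620, 140, 2880]);
translate([294, 627, 0]) cube([140, 3670, 2880]);
translate([5774, 627, 0]) cube([140, 3670, 2880]);


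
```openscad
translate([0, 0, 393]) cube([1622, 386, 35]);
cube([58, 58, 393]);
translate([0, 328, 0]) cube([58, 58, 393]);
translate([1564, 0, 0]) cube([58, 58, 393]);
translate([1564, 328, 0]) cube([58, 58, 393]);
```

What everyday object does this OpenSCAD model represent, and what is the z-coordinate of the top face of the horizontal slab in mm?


A bench. The seat-top height is 428 mm.

A long slab on four corner posts — a bench. The slab sits at z = 393 with thickness 35, so the top is 393 + 35 = 428 mm.


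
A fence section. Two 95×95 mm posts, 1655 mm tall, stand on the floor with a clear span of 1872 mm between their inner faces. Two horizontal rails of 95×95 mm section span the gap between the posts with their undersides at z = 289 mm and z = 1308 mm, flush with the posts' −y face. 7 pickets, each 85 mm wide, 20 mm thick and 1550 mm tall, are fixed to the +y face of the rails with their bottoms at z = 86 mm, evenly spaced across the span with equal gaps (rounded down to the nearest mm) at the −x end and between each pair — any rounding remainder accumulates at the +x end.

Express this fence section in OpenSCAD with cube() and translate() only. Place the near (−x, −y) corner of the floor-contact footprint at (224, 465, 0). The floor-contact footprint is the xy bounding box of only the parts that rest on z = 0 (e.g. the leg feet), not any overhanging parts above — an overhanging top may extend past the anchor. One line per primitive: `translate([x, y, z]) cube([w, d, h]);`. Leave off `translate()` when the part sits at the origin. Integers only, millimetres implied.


translate([224, 465, 0]) cube([95, 95, 1655]);
translate([2191, 465, 0]) cube([95, 95, 1655]);
translate([319, 465, 289]) cube([1872, 95, 95]);
translate([319, 465, 1308]) cube([1872, 95, 95]);
translate([478, 560, 86]) cube([85, 20, 1550]);
translate([722, 560, 86]) cube([85, 20, 1550]);
translate([966, 560, 86]) cube([85, 20, 1550]);
translate([1210, 560, 86]) cube([85, 20, 1550]);
translate([1454, 560, 86]) cube([85, 20, 1550]);
translate([1698, 560, 86]) cube([85, 20, 1550]);
translate([1942, 560, 86]) cube([85, 20, 1550]);


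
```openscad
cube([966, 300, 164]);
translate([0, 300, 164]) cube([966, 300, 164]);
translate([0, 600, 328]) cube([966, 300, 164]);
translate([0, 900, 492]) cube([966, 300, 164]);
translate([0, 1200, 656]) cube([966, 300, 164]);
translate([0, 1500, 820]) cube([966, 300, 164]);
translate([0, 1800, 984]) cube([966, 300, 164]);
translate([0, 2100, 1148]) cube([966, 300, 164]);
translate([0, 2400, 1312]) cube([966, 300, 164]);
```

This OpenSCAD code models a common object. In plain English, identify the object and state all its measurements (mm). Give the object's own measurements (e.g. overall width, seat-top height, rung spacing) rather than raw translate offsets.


A straight staircase of 9 solid steps. Each step is 966 mm wide (x), 300 mm deep (y, the going) and 164 mm tall (the rise). The first step rests on the floor; each subsequent step sits one going further in +y and one rise higher in +z, directly behind and above the previous step with no overlap.


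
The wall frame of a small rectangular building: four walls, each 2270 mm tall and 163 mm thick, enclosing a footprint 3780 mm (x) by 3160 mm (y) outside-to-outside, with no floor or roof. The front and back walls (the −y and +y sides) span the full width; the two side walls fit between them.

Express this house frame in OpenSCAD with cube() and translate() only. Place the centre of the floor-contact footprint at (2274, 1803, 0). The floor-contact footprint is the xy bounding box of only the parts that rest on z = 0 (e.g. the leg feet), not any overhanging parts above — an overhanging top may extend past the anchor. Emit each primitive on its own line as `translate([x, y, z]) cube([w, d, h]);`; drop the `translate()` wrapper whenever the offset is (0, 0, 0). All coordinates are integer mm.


translate([384, 223, 0]) cube([3780, 163, 2270]);
translate([384, 3220, 0]) cube([3780, 163, 2270]);
translate([384, 386, 0]) cube([163, 2834, 2270]);
translate([4001, 386, 0]) cube([163, 2834, 2270]);


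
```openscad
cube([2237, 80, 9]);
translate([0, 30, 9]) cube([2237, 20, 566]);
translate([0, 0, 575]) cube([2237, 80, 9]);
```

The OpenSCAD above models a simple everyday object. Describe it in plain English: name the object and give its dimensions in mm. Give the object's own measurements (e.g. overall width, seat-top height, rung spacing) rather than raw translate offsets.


An I-beam lying along x, 2237 mm long. Overall section height 584 mm. Two flanges 80 mm wide (y) and 9 mm thick, one on the floor and one at the top; a web 20 mm thick runs between them, centred on the flange width.


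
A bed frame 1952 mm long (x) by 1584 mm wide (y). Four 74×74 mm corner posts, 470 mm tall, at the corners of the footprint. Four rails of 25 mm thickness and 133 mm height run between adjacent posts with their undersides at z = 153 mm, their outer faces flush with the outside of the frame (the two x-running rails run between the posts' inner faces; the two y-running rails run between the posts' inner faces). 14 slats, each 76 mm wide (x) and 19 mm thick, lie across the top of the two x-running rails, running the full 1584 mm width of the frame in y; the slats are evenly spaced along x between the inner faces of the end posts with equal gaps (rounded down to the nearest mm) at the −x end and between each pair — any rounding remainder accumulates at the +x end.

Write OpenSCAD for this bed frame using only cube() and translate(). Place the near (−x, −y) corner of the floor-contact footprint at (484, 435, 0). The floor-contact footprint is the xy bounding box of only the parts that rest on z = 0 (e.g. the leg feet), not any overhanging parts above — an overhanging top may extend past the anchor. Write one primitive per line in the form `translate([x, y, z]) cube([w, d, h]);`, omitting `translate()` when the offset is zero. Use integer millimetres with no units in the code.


translate([484, 435, 0]) cube([74, 74, 470]);
translate([484, 1945, 0]) cube([74, 74, 470]);
translate([2362, 435, 0]) cube([74, 74, 470]);
translate([2362, 1945, 0]) cube([74, 74, 470]);
translate([558, 435, 153]) cube([1804, 25, 133]);
translate([558, 1994, 153]) cube([1804, 25, 133]);
translate([484, 509, 153]) cube([25, 1436, 133]);
translate([2411, 509, 153]) cube([25, 1436, 133]);
translate([607, 435, 286]) cube([76, 1584, 19]);
translate([732, 435, 286]) cube([76, 1584, 19]);
translate([857, 435, 286]) cube([76, 1584, 19]);
translate([982, 435, 286]) cube([76, 1584, 19]);
translate([1107, 435, 286]) cube([76, 1584, 19]);
translate([1232, 435, 286]) cube([76, 1584, 19]);
translate([1357, 435, 286]) cube([76, 1584, 19]);
translate([1482, 435, 286]) cube([76, 1584, 19]);
translate([1607, 435, 286]) cube([76, 1584, 19]);
translate([1732, 435, 286]) cube([76, 1584, 19]);
translate([1857, 435, 286]) cube([76, 1584, 19]);
translate([1982, 435, 286]) cube([76, 1584, 19]);
translate([2107, 435, 286]) cube([76, 1584, 19]);
translate([2232, 435, 286]) cube([76, 1584, 19]);


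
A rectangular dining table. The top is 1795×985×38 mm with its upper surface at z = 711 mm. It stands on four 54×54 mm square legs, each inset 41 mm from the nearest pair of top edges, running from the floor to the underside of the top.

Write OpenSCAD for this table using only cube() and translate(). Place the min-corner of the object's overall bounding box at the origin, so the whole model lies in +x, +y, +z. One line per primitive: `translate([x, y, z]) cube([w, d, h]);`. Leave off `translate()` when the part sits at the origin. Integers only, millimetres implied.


translate([0, 0, 673]) cube([1795, 985, 38]);
translate([41, 41, 0]) cube([54, 54, 673]);
translate([1700, 41, 0]) cube([54, 54, 673]);
translate([41, 890, 0]) cube([54, 54, 673]);
translate([1700, 890, 0]) cube([54, 54, 673]);


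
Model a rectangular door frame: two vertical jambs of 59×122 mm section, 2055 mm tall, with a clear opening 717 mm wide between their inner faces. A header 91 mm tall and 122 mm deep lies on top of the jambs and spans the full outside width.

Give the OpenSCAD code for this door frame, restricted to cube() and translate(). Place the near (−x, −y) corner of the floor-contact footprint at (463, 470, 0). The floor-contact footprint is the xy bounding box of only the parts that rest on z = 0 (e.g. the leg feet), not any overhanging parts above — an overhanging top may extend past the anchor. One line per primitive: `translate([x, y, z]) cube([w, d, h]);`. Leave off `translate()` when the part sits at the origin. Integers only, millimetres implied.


translate([463, 470, 0]) cube([59, 122, 2055]);
translate([1239, 470, 0]) cube([59, 122, 2055]);
translate([463, 470, 2055]) cube([835, 122, 91]);


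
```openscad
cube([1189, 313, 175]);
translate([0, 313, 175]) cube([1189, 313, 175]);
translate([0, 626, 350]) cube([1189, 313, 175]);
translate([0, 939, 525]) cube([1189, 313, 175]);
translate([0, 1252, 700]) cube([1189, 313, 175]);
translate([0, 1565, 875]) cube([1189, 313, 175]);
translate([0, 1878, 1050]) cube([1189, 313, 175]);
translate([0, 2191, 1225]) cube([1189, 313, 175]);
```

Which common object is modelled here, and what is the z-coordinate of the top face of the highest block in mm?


A staircase. The total rise is 1400 mm.

8 identical blocks, each offset up and back from the previous — a staircase. Each step is 175 mm tall and there are 8 of them, so the total rise is 8 × 175 = 1400 mm.


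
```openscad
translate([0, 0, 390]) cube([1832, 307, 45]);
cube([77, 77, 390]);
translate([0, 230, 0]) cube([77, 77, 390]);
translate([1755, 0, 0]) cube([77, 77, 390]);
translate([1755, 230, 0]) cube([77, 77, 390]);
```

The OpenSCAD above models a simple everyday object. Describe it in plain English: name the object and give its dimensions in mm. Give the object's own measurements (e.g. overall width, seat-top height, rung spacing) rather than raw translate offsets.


A bench: a 1832×307 mm seat slab, 45 mm thick, top at z = 435 mm, on four 77×77 mm square legs flush with the seat corners and standing on z = 0.


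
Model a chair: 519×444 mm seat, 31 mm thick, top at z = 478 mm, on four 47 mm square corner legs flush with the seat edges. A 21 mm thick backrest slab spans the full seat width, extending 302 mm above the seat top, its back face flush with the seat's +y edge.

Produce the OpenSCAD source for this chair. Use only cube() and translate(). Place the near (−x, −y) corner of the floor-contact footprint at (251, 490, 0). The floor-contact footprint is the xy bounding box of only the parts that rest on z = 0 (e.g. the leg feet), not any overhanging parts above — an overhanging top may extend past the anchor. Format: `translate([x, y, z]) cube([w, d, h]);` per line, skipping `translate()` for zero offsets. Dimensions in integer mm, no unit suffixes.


translate([251, 490, 447]) cube([519, 444, 31]);
translate([251, 490, 0]) cube([47, 47, 447]);
translate([723, 490, 0]) cube([47, 47, 447]);
translate([251, 887, 0]) cube([47, 47, 447]);
translate([723, 887, 0]) cube([47, 47, 447]);
translate([251, 913, 478]) cube([519, 21, 302]);


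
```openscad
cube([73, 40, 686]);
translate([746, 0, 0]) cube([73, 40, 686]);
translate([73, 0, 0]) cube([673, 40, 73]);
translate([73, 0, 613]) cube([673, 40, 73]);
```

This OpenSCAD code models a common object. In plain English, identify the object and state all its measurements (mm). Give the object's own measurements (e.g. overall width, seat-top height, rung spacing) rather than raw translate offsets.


A rectangular picture frame lying in the x–z plane (depth along y). The opening is 673 mm wide (x) by 540 mm tall (z), surrounded by a border 73 mm wide on all four sides. The frame is 40 mm deep and is made of two full-height vertical stiles with two horizontal rails fitted between them.


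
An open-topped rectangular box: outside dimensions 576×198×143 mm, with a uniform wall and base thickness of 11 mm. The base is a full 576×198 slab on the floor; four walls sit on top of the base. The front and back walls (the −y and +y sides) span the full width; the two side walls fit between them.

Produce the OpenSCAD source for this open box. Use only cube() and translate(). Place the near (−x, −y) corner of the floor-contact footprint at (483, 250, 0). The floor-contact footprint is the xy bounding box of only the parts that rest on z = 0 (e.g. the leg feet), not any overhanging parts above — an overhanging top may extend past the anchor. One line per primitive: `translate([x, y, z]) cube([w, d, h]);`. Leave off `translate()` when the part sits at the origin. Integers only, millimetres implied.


translate([483, 250, 0]) cube([576, 198, 11]);
translate([483, 250, 11]) cube([576, 11, 132]);
translate([483, 437, 11]) cube([576, 11, 132]);
translate([483, 261, 11]) cube([11, 176, 132]);
translate([1048, 261, 11]) cube([11, 176, 132]);


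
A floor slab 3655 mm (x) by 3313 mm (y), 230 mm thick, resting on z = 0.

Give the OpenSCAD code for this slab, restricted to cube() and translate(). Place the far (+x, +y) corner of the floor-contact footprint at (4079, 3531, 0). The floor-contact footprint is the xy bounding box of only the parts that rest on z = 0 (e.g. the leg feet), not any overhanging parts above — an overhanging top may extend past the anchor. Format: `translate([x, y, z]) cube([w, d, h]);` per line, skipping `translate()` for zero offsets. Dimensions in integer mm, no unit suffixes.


translate([424, 218, 0]) cube([3655, 3313, 230]);


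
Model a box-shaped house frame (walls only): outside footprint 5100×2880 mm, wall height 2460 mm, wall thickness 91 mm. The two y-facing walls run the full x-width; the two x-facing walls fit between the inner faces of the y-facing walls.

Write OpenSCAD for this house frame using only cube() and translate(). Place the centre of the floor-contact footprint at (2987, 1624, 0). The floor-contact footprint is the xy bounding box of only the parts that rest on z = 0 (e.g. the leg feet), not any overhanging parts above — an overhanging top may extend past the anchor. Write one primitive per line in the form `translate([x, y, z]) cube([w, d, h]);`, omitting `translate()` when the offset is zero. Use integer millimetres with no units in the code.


translate([437, 184, 0]) cube([5100, 91, 2460]);
translate([437, 2973, 0]) cube([5100, 91, 2460]);
translate([437, 275, 0]) cube([91, 2698, 2460]);
translate([5446, 275, 0]) cube([91, 2698, 2460]);


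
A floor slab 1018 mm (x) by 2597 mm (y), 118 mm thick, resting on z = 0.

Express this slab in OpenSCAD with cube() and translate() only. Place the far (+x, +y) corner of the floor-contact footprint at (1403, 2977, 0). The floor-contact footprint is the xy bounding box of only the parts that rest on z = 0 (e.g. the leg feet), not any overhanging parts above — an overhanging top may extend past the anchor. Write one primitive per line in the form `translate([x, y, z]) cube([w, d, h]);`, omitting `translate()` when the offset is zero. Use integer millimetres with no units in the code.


translate([385, 380, 0]) cube([1018, 2597, 118]);


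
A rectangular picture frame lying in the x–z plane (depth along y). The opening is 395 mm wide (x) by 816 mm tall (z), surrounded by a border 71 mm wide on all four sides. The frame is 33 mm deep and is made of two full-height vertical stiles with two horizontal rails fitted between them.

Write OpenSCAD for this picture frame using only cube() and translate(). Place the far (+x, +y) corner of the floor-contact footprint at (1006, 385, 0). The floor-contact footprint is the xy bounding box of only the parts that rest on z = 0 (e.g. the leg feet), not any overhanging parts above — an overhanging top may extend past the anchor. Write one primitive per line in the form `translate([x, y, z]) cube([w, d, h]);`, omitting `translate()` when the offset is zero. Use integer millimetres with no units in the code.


translate([469, 352, 0]) cube([71, 33, 958]);
translate([935, 352, 0]) cube([71, 33, 958]);
translate([540, 352, 0]) cube([395, 33, 71]);
translate([540, 352, 887]) cube([395, 33, 71]);


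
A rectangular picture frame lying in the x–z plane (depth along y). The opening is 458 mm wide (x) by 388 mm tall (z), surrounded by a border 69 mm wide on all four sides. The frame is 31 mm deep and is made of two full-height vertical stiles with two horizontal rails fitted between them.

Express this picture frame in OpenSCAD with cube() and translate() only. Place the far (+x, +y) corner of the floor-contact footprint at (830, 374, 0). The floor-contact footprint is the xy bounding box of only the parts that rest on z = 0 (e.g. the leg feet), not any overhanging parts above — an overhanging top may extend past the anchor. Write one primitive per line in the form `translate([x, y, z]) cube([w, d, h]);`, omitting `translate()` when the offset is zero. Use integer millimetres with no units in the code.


translate([234, 343, 0]) cube([69, 31, 526]);
translate([761, 343, 0]) cube([69, 31, 526]);
translate([303, 343, 0]) cube([458, 31, 69]);
translate([303, 343, 457]) cube([458, 31, 69]);


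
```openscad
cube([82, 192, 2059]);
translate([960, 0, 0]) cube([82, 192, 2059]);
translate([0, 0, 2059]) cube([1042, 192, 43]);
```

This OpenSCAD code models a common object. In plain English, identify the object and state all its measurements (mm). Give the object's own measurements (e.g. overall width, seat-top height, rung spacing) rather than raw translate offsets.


A door frame. The clear opening is 878 mm wide and 2059 mm high. Two 82 mm wide jambs, 192 mm deep, stand either side of the opening from the floor to the top of the opening. A 43 mm thick head sits across the top of both jambs, spanning the full outside width of the frame.


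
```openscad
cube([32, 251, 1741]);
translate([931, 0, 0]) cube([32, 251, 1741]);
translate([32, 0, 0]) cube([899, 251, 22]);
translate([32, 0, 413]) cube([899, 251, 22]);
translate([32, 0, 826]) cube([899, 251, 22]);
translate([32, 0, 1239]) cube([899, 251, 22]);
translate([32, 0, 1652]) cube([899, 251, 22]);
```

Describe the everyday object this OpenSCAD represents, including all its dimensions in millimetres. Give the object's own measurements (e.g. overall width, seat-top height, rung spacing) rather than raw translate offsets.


An open bookshelf. Two side panels, each 32 mm thick, 251 mm deep and 1741 mm tall, stand 963 mm apart (outside-to-outside). Between them sit 5 shelves, each 22 mm thick and 251 mm deep, spanning the full gap between the sides. The bottom shelf rests on the floor (its underside at z = 0) and the clear gap between one shelf's top and the next shelf's underside is 391 mm.


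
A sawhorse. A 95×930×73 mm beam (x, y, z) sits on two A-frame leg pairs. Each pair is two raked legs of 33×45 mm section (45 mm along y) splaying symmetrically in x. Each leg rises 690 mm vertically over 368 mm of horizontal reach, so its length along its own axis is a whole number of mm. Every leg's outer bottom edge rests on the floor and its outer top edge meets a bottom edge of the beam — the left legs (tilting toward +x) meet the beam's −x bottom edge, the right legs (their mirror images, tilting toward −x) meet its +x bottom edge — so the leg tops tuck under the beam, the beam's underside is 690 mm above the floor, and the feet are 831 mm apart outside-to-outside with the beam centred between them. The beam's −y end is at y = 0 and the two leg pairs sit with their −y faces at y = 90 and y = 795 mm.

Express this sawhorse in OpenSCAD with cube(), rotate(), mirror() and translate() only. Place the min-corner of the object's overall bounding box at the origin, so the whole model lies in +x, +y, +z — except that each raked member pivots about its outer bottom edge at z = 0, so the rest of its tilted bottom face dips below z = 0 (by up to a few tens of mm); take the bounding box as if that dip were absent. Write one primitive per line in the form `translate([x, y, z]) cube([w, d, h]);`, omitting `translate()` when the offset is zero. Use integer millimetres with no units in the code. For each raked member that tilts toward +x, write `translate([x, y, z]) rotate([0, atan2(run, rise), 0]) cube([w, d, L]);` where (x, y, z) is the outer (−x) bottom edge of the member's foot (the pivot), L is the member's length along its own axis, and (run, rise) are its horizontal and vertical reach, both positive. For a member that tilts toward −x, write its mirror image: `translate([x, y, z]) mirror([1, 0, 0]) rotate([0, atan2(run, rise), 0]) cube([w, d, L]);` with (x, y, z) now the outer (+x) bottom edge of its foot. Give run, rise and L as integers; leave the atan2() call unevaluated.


// leg length = √(368² + 690²) = 782
// right-leg outer foot x = 2·368 + 95 = 831
// beam min-corner = (368, 0, 690)
translate([368, 0, 690]) cube([95, 930, 73]);
translate([0, 90, 0]) rotate([0, atan2(368, 690), 0]) cube([33, 45, 782]);
translate([831, 90, 0]) mirror([1, 0, 0]) rotate([0, atan2(368, 690), 0]) cube([33, 45, 782]);
translate([0, 795, 0]) rotate([0, atan2(368, 690), 0]) cube([33, 45, 782]);
translate([831, 795, 0]) mirror([1, 0, 0]) rotate([0, atan2(368, 690), 0]) cube([33, 45, 782]);


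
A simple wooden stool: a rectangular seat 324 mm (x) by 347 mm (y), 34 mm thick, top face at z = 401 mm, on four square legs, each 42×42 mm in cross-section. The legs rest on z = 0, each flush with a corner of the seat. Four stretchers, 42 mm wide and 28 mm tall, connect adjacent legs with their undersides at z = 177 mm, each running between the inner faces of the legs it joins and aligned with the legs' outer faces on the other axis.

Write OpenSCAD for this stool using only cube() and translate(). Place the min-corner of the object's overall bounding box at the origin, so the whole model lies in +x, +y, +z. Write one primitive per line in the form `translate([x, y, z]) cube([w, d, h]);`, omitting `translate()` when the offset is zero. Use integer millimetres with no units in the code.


translate([0, 0, 367]) cube([324, 347, 34]);
cube([42, 42, 367]);
translate([282, 0, 0]) cube([42, 42, 367]);
translate([0, 305, 0]) cube([42, 42, 367]);
translate([282, 305, 0]) cube([42, 42, 367]);
translate([42, 0, 177]) cube([240, 42, 28]);
translate([42, 305, 177]) cube([240, 42, 28]);
translate([0, 42, 177]) cube([42, 263, 28]);
translate([282, 42, 177]) cube([42, 263, 28]);


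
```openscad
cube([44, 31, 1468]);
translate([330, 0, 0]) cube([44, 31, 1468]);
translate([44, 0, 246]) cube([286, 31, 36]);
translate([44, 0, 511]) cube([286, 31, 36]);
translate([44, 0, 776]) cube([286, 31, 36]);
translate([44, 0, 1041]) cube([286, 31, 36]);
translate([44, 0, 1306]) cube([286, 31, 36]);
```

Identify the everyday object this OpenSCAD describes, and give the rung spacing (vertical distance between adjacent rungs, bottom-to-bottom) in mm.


A ladder. The rung spacing is 265 mm.

Two tall 44×31 posts with 5 short bars between them — a ladder. Adjacent rungs sit at z = 246 and z = 511, so the spacing is 511 − 246 = 265 mm.


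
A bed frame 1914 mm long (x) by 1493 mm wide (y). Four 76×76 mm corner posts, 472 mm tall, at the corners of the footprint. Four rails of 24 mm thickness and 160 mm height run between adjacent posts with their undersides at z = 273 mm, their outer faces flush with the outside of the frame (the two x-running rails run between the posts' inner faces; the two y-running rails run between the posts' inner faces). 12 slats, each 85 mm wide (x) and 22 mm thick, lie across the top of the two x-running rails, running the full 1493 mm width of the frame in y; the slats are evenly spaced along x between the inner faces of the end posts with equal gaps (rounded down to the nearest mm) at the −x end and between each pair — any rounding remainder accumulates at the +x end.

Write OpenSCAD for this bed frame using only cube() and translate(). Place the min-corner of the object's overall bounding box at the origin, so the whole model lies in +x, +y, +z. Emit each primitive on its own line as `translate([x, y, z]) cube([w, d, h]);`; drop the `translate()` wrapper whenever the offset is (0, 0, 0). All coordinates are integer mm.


// slat z = rail_z + rail_h = 273 + 160 = 433
// slat gap = ⌊(1762 − 12·85) / 13⌋ = 57
cube([76, 76, 472]);
translate([0, 1417, 0]) cube([76, 76, 472]);
translate([1838, 0, 0]) cube([76, 76, 472]);
translate([1838, 1417, 0]) cube([76, 76, 472]);
translate([76, 0, 273]) cube([1762, 24, 160]);
translate([76, 1469, 273]) cube([1762, 24, 160]);
translate([0, 76, 273]) cube([24, 1341, 160]);
translate([1890, 76, 273]) cube([24, 1341, 160]);
translate([133, 0, 433]) cube([85, 1493, 22]);
translate([275, 0, 433]) cube([85, 1493, 22]);
translate([417, 0, 433]) cube([85, 1493, 22]);
translate([559, 0, 433]) cube([85, 1493, 22]);
translate([701, 0, 433]) cube([85, 1493, 22]);
translate([843, 0, 433]) cube([85, 1493, 22]);
translate([985, 0, 433]) cube([85, 1493, 22]);
translate([1127, 0, 433]) cube([85, 1493, 22]);
translate([1269, 0, 433]) cube([85, 1493, 22]);
translate([1411, 0, 433]) cube([85, 1493, 22]);
translate([1553, 0, 433]) cube([85, 1493, 22]);
translate([1695, 0, 433]) cube([85, 1493, 22]);


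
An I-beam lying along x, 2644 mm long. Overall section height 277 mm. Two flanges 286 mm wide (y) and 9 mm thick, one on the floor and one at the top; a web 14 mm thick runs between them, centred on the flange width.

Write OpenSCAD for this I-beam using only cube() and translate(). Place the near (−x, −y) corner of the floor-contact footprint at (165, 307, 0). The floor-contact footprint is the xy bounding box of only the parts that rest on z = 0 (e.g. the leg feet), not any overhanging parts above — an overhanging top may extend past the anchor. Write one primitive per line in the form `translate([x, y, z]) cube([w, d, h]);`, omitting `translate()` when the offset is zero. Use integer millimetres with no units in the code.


translate([165, 307, 0]) cube([2644, 286, 9]);
translate([165, 443, 9]) cube([2644, 14, 259]);
translate([165, 307, 268]) cube([2644, 286, 9]);


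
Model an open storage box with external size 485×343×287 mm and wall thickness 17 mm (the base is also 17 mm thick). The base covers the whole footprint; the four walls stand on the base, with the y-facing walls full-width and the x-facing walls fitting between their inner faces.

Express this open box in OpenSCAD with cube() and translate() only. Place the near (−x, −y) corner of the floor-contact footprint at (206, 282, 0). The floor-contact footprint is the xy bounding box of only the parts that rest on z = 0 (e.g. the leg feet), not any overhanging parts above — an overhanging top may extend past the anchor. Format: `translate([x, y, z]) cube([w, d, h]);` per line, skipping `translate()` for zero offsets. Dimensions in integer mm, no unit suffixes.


translate([206, 282, 0]) cube([485, 343, 17]);
translate([206, 282, 17]) cube([485, 17, 270]);
translate([206, 608, 17]) cube([485, 17, 270]);
translate([206, 299, 17]) cube([17, 309, 270]);
translate([674, 299, 17]) cube([17, 309, 270]);


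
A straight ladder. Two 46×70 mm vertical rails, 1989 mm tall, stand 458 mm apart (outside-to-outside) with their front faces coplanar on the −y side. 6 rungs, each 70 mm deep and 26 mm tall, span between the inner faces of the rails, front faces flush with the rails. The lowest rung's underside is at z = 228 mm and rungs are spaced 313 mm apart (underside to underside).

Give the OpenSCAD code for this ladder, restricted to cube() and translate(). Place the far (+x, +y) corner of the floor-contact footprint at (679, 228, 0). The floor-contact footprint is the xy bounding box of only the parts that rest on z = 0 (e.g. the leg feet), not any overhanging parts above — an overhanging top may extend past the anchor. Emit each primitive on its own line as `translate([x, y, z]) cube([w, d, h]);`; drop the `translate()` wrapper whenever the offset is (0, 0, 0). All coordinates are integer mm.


translate([221, 158, 0]) cube([46, 70, 1989]);
translate([633, 158, 0]) cube([46, 70, 1989]);
translate([267, 158, 228]) cube([366, 70, 26]);
translate([267, 158, 541]) cube([366, 70, 26]);
translate([267, 158, 854]) cube([366, 70, 26]);
translate([267, 158, 1167]) cube([366, 70, 26]);
translate([267, 158, 1480]) cube([366, 70, 26]);
translate([267, 158, 1793]) cube([366, 70, 26]);


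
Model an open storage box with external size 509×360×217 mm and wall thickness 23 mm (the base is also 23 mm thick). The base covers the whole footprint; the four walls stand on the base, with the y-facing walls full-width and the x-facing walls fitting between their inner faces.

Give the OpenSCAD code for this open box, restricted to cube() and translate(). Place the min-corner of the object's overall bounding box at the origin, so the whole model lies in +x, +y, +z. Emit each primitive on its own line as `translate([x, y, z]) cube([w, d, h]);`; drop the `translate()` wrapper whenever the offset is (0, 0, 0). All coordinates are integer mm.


cube([509, 360, 23]);
translate([0, 0, 23]) cube([509, 23, 194]);
translate([0, 337, 23]) cube([509, 23, 194]);
translate([0, 23, 23]) cube([23, 314, 194]);
translate([486, 23, 23]) cube([23, 314, 194]);


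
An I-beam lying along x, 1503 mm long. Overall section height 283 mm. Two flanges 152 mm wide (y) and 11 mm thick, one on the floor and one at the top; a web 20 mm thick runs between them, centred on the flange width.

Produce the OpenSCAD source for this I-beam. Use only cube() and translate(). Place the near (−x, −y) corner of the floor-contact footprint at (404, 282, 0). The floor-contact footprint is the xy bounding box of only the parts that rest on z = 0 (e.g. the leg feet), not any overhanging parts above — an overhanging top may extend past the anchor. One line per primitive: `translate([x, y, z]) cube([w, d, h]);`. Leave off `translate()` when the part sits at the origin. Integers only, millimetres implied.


translate([404, 282, 0]) cube([1503, 152, 11]);
translate([404, 348, 11]) cube([1503, 20, 261]);
translate([404, 282, 272]) cube([1503, 152, 11]);


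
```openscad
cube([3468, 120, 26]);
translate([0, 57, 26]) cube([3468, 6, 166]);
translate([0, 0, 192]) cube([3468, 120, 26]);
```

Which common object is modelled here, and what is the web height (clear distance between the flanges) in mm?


An I-beam. The web height is 166 mm.

Two wide flanges with a thin centred web — an I-beam. Overall 218 mm minus two 26 mm flanges gives a web of 218 − 2·26 = 166 mm.


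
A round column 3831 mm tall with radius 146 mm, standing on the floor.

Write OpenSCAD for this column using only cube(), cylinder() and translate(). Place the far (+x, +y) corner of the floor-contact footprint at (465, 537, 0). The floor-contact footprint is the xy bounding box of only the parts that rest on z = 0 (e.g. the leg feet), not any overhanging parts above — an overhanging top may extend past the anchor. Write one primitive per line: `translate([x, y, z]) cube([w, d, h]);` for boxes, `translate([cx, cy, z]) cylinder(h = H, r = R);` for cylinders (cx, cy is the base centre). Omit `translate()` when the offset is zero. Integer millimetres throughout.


translate([319, 391, 0]) cylinder(h = 3831, r = 146);


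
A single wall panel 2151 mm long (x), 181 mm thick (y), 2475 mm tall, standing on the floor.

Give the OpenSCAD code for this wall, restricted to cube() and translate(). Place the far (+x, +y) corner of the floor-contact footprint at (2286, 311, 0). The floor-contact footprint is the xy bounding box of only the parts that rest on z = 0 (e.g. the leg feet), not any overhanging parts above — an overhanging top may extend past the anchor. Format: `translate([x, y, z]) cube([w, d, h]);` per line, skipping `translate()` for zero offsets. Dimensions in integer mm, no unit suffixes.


translate([135, 130, 0]) cube([2151, 181, 2475]);


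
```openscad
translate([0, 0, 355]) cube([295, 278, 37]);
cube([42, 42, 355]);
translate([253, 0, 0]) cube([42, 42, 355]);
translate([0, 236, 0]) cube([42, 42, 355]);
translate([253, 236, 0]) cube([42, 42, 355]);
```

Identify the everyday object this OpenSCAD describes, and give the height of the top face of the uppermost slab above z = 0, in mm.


A stool. The seat height is 392 mm.

A 295×278×37 slab at z = 355 on four corner posts — a stool. The seat top is 355 + 37 = 392 mm.


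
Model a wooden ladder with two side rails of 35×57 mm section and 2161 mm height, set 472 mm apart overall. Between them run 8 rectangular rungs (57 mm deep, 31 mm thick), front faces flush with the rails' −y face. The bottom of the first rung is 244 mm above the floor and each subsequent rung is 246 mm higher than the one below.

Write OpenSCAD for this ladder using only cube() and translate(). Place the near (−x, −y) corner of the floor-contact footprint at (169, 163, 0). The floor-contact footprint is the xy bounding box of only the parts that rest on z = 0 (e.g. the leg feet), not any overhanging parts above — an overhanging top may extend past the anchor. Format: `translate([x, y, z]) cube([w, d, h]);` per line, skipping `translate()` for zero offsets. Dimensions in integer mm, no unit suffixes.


translate([169, 163, 0]) cube([35, 57, 2161]);
translate([606, 163, 0]) cube([35, 57, 2161]);
translate([204, 163, 244]) cube([402, 57, 31]);
translate([204, 163, 490]) cube([402, 57, 31]);
translate([204, 163, 736]) cube([402, 57, 31]);
translate([204, 163, 982]) cube([402, 57, 31]);
translate([204, 163, 1228]) cube([402, 57, 31]);
translate([204, 163, 1474]) cube([402, 57, 31]);
translate([204, 163, 1720]) cube([402, 57, 31]);
translate([204, 163, 1966]) cube([402, 57, 31]);


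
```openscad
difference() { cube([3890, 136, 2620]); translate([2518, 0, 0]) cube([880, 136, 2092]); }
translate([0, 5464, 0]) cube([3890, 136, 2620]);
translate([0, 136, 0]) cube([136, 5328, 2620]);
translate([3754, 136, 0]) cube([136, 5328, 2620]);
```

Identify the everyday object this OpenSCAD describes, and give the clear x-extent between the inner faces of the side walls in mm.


A single room. The interior width is 3618 mm.

Four walls enclosing a rectangle with a door in the front wall — a room. Outside width 3890 minus two 136 mm walls gives 3618 mm.


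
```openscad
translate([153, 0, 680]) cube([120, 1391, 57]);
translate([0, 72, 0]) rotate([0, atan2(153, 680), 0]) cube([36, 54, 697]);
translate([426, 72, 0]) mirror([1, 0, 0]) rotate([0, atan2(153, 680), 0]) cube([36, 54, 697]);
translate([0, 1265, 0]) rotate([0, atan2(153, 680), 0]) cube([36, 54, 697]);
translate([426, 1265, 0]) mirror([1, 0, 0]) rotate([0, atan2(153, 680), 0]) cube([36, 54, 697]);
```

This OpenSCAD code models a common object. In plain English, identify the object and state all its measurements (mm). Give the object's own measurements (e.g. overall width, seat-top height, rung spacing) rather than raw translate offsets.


A sawhorse. A 120×1391×57 mm beam (x, y, z) sits on two A-frame leg pairs. Each pair is two raked legs of 36×54 mm section (54 mm along y) splaying symmetrically in x. Each leg rises 680 mm vertically over 153 mm of horizontal reach and is 697 mm long along its own axis. Every leg's outer bottom edge rests on the floor and its outer top edge meets a bottom edge of the beam — the left legs (tilting toward +x) meet the beam's −x bottom edge, the right legs (their mirror images, tilting toward −x) meet its +x bottom edge — so the leg tops tuck under the beam, the beam's underside is 680 mm above the floor, and the feet are 426 mm apart outside-to-outside with the beam centred between them. The two leg pairs are set in 72 mm from either end of the beam.


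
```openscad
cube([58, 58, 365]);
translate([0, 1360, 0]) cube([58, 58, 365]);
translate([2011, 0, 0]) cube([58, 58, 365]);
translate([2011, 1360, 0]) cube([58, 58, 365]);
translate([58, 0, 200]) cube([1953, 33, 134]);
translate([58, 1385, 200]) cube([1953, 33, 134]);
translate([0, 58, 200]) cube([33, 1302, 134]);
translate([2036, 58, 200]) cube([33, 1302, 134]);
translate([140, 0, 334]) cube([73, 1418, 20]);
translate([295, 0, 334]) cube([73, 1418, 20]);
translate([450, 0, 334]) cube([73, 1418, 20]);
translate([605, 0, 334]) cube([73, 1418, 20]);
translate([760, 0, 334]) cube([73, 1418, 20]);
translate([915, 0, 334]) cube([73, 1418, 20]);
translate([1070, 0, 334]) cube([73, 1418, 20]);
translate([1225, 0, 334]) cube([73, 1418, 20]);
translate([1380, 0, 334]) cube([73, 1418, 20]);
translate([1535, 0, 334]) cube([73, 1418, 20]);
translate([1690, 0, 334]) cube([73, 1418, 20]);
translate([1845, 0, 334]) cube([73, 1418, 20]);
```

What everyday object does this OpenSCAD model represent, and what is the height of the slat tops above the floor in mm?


A bed frame. The slat-top height is 354 mm.

Four posts, four rails, and a row of slats — a bed frame. Slats sit on the rails at z = 200 + 134 = 334; with slat thickness 20, the top is 354 mm.


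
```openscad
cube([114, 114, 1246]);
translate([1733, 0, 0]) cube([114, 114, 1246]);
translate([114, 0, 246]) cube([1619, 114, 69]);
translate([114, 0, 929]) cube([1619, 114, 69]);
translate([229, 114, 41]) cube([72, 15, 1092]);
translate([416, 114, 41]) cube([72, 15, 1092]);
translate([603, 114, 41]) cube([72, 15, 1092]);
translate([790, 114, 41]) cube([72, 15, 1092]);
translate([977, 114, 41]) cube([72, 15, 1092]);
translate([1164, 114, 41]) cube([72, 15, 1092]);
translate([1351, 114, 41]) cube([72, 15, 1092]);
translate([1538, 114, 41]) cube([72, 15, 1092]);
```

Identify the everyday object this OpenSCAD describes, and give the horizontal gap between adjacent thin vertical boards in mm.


A fence section. The picket gap is 115 mm.

Two posts, two rails, 8 pickets — a fence section. Span 1619 mm holds 8 pickets of 72 mm with 9 equal gaps: ⌊(1619 − 8·72) / 9⌋ = 115 mm.


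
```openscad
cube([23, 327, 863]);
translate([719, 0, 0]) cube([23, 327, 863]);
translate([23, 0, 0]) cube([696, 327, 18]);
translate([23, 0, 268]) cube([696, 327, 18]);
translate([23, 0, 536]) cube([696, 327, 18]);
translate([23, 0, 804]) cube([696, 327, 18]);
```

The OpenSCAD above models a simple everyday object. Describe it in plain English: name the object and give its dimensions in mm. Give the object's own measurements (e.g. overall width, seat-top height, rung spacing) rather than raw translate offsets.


An open bookshelf. Two side panels, each 23 mm thick, 327 mm deep and 863 mm tall, stand 742 mm apart (outside-to-outside). Between them sit 4 shelves, each 18 mm thick and 327 mm deep, spanning the full gap between the sides. The bottom shelf rests on the floor (its underside at z = 0) and the clear gap between one shelf's top and the next shelf's underside is 250 mm.


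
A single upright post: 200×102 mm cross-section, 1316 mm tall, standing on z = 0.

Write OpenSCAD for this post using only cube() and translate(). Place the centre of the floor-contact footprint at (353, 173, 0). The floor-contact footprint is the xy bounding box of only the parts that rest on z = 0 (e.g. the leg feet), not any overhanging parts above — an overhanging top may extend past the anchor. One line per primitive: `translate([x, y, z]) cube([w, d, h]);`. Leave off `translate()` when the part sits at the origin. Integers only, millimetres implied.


translate([253, 122, 0]) cube([200, 102, 1316]);
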